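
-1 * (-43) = 43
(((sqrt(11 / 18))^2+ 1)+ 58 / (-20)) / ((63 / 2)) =-116 / 2835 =-0.04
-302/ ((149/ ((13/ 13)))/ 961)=-290222/ 149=-1947.80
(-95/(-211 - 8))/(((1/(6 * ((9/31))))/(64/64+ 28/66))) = 26790/24893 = 1.08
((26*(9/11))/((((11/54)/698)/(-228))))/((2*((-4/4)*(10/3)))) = 1508207688/605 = 2492905.27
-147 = -147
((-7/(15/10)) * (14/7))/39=-28/117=-0.24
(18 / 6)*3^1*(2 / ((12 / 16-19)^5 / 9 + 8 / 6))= -165888 / 2073059305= -0.00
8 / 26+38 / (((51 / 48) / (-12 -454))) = -3683196 / 221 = -16666.05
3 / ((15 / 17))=17 / 5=3.40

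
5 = 5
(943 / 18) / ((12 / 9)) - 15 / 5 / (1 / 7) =439 / 24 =18.29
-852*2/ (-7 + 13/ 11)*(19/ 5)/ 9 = 14839/ 120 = 123.66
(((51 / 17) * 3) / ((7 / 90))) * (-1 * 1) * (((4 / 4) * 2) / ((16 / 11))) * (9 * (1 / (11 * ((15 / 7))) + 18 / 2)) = -90639 / 7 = -12948.43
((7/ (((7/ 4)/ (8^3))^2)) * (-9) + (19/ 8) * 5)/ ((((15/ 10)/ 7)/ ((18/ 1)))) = -905967669/ 2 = -452983834.50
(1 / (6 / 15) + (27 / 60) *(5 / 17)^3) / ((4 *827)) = 49355 / 65008816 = 0.00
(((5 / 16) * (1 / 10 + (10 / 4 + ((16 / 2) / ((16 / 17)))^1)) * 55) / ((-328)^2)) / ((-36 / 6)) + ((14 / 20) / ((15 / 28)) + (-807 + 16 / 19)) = -804.85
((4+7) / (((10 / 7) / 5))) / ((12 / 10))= 385 / 12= 32.08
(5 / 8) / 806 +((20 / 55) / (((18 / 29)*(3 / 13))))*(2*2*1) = 19448653 / 1915056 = 10.16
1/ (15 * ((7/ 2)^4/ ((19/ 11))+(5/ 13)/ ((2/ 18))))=3952/ 5355345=0.00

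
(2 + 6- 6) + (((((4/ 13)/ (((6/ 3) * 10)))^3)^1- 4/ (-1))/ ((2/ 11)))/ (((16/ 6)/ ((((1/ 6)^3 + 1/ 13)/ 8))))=22857222673/ 10967424000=2.08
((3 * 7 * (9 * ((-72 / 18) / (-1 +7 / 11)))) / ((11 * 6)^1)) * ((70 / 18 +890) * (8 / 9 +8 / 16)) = 1407875 / 36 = 39107.64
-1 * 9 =-9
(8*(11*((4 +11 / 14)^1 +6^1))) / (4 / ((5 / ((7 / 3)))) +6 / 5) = 49830 / 161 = 309.50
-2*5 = -10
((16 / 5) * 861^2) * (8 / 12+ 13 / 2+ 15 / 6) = 114657648 / 5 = 22931529.60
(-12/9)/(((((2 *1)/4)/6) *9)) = -16/9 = -1.78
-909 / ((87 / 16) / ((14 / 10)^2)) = -327.66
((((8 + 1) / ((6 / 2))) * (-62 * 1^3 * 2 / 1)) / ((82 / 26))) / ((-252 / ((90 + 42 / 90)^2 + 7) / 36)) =138023.45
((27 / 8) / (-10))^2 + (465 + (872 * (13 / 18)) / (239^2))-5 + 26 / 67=101516111569027 / 220441363200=460.51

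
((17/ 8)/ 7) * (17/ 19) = 289/ 1064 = 0.27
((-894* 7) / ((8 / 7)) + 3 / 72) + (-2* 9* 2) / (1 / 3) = -134009 / 24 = -5583.71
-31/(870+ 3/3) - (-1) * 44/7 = 38107/6097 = 6.25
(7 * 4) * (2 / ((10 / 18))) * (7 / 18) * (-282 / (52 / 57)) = -787626 / 65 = -12117.32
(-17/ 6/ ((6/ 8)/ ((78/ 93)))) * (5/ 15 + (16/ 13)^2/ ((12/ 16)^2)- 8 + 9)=-416432/ 32643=-12.76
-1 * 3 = -3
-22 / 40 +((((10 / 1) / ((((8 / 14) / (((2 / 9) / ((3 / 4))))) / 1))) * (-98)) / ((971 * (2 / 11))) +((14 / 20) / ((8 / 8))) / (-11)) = -4028099 / 1153548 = -3.49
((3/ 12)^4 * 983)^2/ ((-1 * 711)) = -966289/ 46596096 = -0.02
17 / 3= 5.67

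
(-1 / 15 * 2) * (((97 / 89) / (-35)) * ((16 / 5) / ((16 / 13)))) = 2522 / 233625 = 0.01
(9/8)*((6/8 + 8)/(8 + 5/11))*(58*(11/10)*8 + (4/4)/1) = 590667/992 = 595.43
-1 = -1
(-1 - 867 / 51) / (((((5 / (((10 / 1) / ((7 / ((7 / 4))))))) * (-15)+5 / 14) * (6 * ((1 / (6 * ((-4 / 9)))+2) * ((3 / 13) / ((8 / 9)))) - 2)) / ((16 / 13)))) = 129024 / 91715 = 1.41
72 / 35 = 2.06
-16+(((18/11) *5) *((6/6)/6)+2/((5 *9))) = -7223/495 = -14.59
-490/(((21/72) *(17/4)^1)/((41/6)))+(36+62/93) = -135890/51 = -2664.51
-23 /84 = -0.27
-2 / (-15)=2 / 15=0.13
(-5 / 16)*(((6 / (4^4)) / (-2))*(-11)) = -165 / 4096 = -0.04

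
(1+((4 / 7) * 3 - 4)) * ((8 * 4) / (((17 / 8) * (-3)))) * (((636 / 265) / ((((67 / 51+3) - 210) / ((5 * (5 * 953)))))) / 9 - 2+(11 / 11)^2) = -25690368 / 124831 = -205.80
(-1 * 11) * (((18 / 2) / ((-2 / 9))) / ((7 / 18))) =8019 / 7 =1145.57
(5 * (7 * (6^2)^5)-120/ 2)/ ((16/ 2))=529079025/ 2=264539512.50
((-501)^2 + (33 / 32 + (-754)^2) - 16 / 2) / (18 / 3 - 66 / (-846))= 3697629261 / 27424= 134831.87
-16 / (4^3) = -1 / 4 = -0.25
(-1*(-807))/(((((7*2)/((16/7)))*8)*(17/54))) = 43578/833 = 52.31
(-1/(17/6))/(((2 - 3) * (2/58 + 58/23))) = 4002/28985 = 0.14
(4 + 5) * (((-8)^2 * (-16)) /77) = -9216 /77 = -119.69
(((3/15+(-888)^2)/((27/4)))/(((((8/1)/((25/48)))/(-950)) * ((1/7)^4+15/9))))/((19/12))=-1183309140125/432288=-2737316.65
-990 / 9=-110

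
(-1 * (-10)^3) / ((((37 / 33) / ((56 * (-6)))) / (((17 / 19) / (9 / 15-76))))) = 942480000 / 265031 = 3556.11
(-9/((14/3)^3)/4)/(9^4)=-1/296352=-0.00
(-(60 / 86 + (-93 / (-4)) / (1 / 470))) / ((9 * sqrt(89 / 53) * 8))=-104425 * sqrt(4717) / 61232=-117.13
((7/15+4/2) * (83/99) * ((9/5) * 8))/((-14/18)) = -73704/1925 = -38.29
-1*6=-6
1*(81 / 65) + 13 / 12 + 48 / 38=3.59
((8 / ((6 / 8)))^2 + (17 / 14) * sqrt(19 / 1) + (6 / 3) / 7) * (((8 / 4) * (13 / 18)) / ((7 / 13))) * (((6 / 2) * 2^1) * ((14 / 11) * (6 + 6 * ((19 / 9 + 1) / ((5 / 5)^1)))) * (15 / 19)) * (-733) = -1317466580560 / 39501 - 1558372660 * sqrt(19) / 4389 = -34900424.83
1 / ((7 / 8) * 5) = 8 / 35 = 0.23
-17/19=-0.89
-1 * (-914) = 914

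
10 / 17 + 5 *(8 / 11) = 790 / 187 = 4.22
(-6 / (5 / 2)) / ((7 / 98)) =-168 / 5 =-33.60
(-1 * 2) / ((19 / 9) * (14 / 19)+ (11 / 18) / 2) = -72 / 67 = -1.07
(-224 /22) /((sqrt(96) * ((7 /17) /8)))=-272 * sqrt(6) /33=-20.19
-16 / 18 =-8 / 9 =-0.89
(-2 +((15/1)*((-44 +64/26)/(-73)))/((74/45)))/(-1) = -112024/35113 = -3.19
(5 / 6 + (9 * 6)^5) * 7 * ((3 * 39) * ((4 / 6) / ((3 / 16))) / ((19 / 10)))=703730817007.72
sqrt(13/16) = 0.90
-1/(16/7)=-7/16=-0.44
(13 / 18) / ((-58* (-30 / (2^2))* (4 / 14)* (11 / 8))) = 182 / 43065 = 0.00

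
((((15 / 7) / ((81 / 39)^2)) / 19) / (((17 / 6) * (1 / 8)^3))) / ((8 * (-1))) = -108160 / 183141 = -0.59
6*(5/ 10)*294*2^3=7056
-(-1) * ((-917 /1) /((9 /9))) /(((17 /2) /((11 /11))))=-107.88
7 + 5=12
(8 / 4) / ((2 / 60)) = 60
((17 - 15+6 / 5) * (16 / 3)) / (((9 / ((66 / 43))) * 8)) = 704 / 1935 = 0.36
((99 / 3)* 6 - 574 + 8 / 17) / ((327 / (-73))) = 155344 / 1853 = 83.83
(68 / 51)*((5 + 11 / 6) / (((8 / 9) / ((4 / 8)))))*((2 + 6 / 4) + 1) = 369 / 16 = 23.06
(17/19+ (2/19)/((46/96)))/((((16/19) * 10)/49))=23863/3680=6.48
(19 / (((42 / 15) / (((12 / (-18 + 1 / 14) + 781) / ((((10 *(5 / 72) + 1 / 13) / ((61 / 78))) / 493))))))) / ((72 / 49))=206156579965 / 114456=1801186.31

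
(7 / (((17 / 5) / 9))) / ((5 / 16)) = 1008 / 17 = 59.29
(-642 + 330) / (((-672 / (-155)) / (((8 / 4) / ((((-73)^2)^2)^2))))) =-2015 / 11290441286517134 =-0.00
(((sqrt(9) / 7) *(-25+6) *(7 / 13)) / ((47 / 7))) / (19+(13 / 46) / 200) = -1223600 / 35603581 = -0.03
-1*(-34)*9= 306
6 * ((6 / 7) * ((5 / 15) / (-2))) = -0.86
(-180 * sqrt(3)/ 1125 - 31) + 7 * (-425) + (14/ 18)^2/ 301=-10469891/ 3483 - 4 * sqrt(3)/ 25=-3006.28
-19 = -19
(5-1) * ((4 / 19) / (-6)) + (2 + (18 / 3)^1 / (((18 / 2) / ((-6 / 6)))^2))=992 / 513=1.93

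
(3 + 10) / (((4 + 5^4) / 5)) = 65 / 629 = 0.10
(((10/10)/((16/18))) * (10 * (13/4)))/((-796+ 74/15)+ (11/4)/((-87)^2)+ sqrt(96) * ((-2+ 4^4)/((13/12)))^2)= 75721493507148312525/759498883957935108389143484+ 5261983797702711456000 * sqrt(6)/189874720989483777097285871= 0.00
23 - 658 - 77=-712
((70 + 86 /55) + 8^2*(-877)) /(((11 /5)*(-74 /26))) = 40080352 /4477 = 8952.50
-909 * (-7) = 6363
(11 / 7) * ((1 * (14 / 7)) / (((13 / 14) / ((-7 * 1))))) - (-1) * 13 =-139 / 13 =-10.69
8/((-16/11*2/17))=-187/4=-46.75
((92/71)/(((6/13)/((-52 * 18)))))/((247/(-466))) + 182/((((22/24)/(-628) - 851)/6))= 3298479308832/665487331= 4956.49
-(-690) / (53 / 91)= 62790 / 53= 1184.72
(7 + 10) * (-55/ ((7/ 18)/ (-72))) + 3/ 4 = 4847061/ 28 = 173109.32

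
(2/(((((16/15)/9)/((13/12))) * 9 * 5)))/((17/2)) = 13/272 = 0.05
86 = 86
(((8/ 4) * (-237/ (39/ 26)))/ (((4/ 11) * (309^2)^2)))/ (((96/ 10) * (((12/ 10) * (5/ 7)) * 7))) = -4345/ 2625586951968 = -0.00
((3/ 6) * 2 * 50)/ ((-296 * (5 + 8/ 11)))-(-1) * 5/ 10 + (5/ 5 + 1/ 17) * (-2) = -261085/ 158508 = -1.65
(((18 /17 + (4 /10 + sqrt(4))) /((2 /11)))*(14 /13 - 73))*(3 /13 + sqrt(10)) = -4642.47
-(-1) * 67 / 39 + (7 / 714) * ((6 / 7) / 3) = 2662 / 1547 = 1.72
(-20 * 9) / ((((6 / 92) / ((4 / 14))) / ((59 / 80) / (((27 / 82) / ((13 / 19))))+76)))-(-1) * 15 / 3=-61134.92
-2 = -2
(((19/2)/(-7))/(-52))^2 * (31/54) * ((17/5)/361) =527/143095680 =0.00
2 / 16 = 1 / 8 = 0.12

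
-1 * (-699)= 699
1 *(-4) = -4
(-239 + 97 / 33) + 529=9667 / 33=292.94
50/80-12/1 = -91/8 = -11.38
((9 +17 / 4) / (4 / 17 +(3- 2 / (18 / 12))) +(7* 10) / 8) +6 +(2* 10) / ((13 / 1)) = 58649 / 2522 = 23.25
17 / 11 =1.55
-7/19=-0.37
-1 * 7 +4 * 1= -3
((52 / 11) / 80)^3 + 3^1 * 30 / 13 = 958348561 / 138424000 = 6.92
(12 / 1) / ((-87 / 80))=-320 / 29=-11.03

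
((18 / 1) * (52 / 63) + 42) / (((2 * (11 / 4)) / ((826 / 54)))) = 46964 / 297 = 158.13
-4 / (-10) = 2 / 5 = 0.40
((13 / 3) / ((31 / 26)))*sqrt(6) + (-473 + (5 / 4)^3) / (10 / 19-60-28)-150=-5127469 / 35456 + 338*sqrt(6) / 93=-135.71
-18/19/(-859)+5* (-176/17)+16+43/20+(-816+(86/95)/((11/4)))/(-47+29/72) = -3298956709381/204791011700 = -16.11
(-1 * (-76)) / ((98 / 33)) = 1254 / 49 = 25.59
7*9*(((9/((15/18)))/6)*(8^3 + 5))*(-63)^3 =-73298527533/5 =-14659705506.60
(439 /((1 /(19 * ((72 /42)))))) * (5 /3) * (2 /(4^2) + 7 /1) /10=475437 /28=16979.89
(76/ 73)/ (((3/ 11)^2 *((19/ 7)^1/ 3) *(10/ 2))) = 3388/ 1095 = 3.09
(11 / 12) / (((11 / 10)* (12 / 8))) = 5 / 9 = 0.56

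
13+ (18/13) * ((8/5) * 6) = 1709/65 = 26.29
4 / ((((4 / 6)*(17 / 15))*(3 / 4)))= 120 / 17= 7.06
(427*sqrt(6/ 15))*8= 3416*sqrt(10)/ 5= 2160.47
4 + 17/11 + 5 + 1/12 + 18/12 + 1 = 1733/132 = 13.13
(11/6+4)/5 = 7/6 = 1.17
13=13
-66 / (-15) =22 / 5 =4.40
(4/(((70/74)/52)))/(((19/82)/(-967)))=-610246624/665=-917664.10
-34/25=-1.36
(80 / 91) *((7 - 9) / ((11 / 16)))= -2560 / 1001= -2.56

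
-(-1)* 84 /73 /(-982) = -42 /35843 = -0.00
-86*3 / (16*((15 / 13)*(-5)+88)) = -0.20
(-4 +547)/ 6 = 181/ 2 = 90.50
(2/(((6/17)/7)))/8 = 4.96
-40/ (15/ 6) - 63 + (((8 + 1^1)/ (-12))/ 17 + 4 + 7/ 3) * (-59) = -91813/ 204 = -450.06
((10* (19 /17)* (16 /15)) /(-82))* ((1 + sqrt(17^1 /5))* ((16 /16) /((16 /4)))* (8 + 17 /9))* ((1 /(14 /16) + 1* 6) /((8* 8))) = -8455* sqrt(85) /1053864-42275 /1053864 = -0.11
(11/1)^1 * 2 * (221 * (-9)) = -43758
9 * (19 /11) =171 /11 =15.55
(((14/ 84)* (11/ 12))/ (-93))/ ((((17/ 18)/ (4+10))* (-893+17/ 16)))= 616/ 22562451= 0.00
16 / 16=1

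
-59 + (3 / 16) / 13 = -58.99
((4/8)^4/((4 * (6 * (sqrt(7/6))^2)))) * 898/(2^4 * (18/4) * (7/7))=449/16128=0.03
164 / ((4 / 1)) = 41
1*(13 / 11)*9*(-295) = -34515 / 11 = -3137.73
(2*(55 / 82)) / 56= 55 / 2296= 0.02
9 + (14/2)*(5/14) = 23/2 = 11.50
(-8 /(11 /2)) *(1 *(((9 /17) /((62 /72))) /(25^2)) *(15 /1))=-0.02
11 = 11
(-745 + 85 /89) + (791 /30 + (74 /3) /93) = -178140833 /248310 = -717.41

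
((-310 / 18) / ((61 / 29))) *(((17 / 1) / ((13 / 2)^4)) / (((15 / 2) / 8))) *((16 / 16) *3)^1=-3912448 / 15679989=-0.25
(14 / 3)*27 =126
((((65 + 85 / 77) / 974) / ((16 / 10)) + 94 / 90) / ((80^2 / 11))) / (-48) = -14672249 / 377008128000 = -0.00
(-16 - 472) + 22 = -466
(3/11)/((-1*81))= -0.00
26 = 26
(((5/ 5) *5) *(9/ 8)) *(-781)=-35145/ 8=-4393.12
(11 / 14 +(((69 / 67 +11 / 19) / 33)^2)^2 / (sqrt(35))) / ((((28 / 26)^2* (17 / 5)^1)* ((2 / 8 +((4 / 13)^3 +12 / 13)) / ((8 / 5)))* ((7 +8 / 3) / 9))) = 52254844263914799104* sqrt(35) / 1030353273013987132840886025 +441096084 / 1786530935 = 0.25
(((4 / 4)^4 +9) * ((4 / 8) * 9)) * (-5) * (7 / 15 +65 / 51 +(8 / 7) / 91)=-4273020 / 10829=-394.59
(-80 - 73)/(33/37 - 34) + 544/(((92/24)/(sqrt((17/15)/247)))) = 5661/1225 + 1088 * sqrt(62985)/28405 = 14.23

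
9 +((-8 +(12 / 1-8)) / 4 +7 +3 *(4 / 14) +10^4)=70111 / 7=10015.86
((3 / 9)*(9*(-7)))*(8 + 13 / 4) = -945 / 4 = -236.25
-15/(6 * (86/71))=-355/172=-2.06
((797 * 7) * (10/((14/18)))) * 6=430380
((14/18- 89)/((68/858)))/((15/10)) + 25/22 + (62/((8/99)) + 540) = 3812209/6732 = 566.28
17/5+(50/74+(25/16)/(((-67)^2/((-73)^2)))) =78801921/13287440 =5.93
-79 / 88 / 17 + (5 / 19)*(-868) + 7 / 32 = -25951693 / 113696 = -228.26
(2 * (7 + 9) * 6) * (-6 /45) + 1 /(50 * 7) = -8959 /350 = -25.60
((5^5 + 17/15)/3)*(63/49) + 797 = 74787/35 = 2136.77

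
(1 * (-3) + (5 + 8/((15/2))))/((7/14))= 6.13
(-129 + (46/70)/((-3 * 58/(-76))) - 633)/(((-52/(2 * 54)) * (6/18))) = 62624232/13195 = 4746.06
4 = 4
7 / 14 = 1 / 2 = 0.50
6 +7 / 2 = 19 / 2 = 9.50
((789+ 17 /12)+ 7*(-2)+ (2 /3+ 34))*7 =5677.58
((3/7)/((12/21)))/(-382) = -3/1528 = -0.00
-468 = -468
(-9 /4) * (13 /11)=-117 /44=-2.66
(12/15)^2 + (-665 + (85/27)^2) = -11927336/18225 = -654.45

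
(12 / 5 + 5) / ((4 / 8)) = 14.80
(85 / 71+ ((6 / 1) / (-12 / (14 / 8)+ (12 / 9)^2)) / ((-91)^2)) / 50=16086883 / 671944000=0.02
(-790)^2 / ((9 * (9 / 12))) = 2496400 / 27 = 92459.26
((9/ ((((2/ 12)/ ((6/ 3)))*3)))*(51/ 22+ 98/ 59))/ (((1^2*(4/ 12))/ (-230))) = -64149300/ 649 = -98843.30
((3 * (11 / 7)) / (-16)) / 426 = -11 / 15904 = -0.00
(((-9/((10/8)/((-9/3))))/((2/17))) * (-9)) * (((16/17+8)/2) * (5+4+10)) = -701784/5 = -140356.80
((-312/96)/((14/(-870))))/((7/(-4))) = -5655/49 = -115.41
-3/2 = -1.50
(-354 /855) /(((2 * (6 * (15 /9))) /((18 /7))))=-177 /3325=-0.05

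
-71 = -71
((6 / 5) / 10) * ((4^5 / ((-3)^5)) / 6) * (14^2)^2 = -19668992 / 6075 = -3237.69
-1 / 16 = -0.06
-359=-359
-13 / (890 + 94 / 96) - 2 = -86158 / 42767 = -2.01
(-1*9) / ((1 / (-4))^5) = 9216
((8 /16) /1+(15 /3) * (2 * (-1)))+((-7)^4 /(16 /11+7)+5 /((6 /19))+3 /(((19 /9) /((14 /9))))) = 172302 /589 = 292.53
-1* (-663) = 663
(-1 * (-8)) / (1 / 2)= 16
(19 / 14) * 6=8.14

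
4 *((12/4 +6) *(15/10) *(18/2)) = 486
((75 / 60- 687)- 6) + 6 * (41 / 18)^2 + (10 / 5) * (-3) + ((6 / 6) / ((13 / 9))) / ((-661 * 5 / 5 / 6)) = -618658867 / 928044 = -666.63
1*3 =3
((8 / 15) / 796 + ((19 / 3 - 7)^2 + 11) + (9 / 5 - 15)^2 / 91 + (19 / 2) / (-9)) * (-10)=-100268227 / 814905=-123.04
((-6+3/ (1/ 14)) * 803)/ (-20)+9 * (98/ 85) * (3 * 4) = -22455/ 17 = -1320.88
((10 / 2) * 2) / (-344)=-5 / 172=-0.03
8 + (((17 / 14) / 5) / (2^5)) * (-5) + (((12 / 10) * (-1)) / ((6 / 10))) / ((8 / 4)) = 3119 / 448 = 6.96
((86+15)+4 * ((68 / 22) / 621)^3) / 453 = 32193947530507 / 144394635248523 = 0.22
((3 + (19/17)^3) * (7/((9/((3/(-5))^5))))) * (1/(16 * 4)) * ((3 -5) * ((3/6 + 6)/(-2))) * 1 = -26533143/982600000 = -0.03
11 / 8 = 1.38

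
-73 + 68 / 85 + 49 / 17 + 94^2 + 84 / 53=8768.27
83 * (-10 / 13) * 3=-2490 / 13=-191.54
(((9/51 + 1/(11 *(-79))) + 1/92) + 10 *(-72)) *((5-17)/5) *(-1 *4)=-6910.21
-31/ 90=-0.34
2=2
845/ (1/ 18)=15210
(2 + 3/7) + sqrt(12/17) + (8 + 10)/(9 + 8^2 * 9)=2 * sqrt(51)/17 + 1119/455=3.30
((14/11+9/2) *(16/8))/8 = 127/88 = 1.44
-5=-5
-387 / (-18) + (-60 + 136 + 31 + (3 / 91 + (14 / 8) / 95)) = 4445307 / 34580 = 128.55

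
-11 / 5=-2.20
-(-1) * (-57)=-57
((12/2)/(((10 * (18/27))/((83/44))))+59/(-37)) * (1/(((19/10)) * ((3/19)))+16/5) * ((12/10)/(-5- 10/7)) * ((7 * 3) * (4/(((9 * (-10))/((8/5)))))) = 32250232/171703125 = 0.19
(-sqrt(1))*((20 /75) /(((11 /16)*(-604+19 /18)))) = 384 /596915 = 0.00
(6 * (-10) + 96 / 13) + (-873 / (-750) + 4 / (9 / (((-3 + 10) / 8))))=-746789 / 14625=-51.06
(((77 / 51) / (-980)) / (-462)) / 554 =1 / 166133520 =0.00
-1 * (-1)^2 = -1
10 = 10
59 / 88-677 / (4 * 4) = -7329 / 176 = -41.64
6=6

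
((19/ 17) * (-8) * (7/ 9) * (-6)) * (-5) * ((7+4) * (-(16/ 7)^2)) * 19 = 81326080/ 357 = 227804.15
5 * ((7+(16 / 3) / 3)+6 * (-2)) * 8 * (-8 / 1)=1031.11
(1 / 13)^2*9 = 9 / 169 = 0.05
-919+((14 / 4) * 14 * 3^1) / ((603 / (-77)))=-188492 / 201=-937.77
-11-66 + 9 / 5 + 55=-101 / 5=-20.20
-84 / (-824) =21 / 206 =0.10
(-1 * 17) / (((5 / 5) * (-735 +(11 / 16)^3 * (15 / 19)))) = 1323008 / 57180675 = 0.02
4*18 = 72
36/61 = 0.59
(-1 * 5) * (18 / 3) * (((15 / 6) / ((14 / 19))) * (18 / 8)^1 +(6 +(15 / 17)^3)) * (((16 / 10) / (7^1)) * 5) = -118202265 / 240737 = -491.00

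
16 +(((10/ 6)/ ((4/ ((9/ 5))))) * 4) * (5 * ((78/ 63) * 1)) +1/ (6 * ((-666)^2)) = 644043319/ 18629352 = 34.57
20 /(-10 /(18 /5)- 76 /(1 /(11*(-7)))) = 180 /52643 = 0.00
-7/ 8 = -0.88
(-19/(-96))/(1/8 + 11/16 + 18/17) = 323/3054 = 0.11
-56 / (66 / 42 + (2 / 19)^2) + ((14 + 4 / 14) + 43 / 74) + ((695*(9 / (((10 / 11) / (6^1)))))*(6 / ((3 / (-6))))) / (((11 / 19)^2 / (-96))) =3233101555150825 / 22786302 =141887944.57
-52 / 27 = -1.93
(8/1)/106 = 0.08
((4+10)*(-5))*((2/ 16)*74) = -1295/ 2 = -647.50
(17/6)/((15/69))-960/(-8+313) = 18091/1830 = 9.89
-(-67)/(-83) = -67/83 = -0.81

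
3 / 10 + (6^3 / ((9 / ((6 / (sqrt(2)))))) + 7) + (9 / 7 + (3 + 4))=1091 / 70 + 72 * sqrt(2)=117.41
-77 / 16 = -4.81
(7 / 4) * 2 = 7 / 2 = 3.50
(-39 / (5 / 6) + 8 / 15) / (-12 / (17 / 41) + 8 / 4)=5899 / 3435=1.72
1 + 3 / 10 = 13 / 10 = 1.30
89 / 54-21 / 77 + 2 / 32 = 6833 / 4752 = 1.44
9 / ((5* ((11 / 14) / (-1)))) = -126 / 55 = -2.29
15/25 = 3/5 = 0.60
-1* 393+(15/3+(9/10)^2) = -38719/100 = -387.19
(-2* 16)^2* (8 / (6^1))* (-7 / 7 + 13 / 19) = -8192 / 19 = -431.16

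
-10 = -10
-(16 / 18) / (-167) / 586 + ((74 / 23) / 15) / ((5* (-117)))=-3531194 / 9875499075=-0.00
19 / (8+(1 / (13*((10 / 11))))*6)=1235 / 553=2.23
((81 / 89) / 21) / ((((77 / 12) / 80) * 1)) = 25920 / 47971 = 0.54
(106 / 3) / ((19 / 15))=27.89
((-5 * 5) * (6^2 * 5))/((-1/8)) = 36000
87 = 87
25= 25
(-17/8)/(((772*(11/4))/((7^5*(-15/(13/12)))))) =12857355/55198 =232.93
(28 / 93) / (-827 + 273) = -14 / 25761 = -0.00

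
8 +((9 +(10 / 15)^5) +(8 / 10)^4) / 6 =9.59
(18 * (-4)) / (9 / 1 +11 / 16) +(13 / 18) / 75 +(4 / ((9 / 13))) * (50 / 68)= -2258329 / 711450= -3.17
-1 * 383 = -383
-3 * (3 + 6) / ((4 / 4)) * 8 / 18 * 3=-36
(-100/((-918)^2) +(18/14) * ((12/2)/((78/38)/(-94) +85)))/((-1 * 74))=-20292358439/16563187814418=-0.00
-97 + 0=-97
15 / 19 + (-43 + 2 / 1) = -764 / 19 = -40.21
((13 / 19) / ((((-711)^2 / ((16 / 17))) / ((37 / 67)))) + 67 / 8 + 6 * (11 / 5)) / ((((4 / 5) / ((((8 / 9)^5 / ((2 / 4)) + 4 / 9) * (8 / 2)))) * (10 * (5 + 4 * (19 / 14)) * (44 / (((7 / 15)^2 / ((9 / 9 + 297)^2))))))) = 14860708456805424941 / 165836318445660421294084800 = 0.00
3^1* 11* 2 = 66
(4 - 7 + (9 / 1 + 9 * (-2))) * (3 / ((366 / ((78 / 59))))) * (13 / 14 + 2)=-9594 / 25193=-0.38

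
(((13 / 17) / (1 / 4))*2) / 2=52 / 17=3.06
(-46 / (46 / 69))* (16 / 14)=-552 / 7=-78.86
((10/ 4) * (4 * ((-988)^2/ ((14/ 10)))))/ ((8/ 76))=463668400/ 7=66238342.86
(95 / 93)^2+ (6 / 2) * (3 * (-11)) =-847226 / 8649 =-97.96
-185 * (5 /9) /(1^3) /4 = -925 /36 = -25.69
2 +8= 10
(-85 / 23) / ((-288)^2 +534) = -85 / 1919994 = -0.00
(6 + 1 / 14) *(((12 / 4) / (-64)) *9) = -2295 / 896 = -2.56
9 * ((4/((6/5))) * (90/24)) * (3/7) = 675/14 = 48.21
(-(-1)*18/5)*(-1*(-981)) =17658/5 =3531.60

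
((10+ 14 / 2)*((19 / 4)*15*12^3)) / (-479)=-2093040 / 479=-4369.60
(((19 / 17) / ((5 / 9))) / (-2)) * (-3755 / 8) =128421 / 272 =472.14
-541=-541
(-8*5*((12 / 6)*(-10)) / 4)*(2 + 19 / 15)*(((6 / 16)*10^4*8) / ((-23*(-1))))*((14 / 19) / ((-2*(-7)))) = 19600000 / 437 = 44851.26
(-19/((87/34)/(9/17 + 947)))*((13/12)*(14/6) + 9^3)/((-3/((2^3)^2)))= 257916141440/2349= 109798272.22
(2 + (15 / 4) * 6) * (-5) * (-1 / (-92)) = -1.33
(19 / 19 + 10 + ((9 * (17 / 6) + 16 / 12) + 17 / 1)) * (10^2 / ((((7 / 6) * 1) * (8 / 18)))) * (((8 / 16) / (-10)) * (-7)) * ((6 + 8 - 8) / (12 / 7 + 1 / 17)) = 5285385 / 422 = 12524.61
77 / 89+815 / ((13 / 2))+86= 245573 / 1157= 212.25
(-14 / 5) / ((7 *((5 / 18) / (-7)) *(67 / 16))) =4032 / 1675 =2.41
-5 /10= -0.50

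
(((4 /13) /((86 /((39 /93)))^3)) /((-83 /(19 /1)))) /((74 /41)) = -131651 /29095796866508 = -0.00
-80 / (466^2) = -20 / 54289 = -0.00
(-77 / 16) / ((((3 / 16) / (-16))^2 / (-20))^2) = -8267812044800 / 81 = -102071753639.51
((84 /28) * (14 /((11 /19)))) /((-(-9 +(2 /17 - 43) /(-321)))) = 34561 /4224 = 8.18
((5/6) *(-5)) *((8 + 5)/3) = -325/18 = -18.06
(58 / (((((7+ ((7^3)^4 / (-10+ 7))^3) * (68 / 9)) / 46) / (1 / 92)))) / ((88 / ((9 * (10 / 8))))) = -317115 / 63471829526496665500502703657477632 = -0.00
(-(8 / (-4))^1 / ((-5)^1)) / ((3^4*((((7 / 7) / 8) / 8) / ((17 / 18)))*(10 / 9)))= -0.27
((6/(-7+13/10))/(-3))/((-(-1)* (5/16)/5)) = 320/57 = 5.61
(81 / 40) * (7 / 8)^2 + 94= 244609 / 2560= 95.55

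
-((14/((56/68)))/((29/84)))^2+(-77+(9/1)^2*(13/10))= -20153837/8410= -2396.41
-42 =-42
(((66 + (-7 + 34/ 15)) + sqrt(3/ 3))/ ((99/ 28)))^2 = 310.14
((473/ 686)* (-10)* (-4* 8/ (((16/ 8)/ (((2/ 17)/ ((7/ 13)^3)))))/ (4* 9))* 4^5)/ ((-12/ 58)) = -617190379520/ 54000891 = -11429.26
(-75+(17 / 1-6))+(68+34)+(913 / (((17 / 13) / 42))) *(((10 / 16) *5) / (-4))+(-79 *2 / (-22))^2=-751030017 / 32912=-22819.34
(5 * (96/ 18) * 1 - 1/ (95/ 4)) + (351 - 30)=99073/ 285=347.62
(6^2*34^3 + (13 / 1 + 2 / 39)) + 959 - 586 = 55197872 / 39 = 1415330.05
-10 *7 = -70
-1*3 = -3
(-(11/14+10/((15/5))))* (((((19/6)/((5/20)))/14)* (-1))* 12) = 6574/147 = 44.72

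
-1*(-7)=7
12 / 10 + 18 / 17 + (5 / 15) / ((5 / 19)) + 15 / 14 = 16411 / 3570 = 4.60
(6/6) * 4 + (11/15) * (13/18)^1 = 1223/270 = 4.53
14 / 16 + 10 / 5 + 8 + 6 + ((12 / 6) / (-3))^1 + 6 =533 / 24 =22.21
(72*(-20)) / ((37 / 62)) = -89280 / 37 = -2412.97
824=824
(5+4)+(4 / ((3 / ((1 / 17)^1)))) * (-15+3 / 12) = 7.84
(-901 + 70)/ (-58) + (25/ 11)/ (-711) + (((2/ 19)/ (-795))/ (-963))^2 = 152762912792213423633/ 10664532043221726450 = 14.32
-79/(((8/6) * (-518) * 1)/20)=1185/518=2.29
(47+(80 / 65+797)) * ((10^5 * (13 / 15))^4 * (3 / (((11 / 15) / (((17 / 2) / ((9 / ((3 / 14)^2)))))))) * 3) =41039081200000000000000000 / 1617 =25379765739022881880024.74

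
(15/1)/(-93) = -5/31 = -0.16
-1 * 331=-331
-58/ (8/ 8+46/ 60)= -1740/ 53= -32.83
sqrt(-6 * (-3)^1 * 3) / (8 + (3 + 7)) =sqrt(6) / 6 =0.41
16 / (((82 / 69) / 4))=2208 / 41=53.85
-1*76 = -76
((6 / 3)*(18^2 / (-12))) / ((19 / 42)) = -2268 / 19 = -119.37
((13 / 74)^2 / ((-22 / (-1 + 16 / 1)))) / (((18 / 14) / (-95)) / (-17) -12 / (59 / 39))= 563610775 / 212440686216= 0.00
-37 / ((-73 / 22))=814 / 73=11.15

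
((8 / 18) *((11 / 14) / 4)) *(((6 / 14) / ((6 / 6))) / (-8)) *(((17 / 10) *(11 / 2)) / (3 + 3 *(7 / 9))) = -2057 / 250880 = -0.01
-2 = -2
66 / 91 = 0.73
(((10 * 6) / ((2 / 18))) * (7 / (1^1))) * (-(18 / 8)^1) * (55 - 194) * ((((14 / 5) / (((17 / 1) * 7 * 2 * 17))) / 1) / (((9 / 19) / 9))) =4492341 / 289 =15544.43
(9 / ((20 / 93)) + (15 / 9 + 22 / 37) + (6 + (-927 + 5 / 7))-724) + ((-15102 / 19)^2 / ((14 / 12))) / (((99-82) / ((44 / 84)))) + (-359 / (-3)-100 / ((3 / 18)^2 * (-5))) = 10631256568291 / 667582860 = 15925.00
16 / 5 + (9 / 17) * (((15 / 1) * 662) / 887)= 688114 / 75395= 9.13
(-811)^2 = 657721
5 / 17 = 0.29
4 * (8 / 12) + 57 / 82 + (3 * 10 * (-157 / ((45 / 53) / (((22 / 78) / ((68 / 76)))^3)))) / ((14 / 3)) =-5666771069977 / 167283257778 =-33.88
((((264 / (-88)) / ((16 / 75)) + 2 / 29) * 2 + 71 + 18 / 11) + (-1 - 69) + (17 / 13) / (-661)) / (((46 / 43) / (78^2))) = -2797072588089 / 19399028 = -144186.22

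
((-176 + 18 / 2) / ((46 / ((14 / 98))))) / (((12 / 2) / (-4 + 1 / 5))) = 3173 / 9660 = 0.33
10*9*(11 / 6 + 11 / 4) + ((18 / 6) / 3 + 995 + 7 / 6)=4229 / 3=1409.67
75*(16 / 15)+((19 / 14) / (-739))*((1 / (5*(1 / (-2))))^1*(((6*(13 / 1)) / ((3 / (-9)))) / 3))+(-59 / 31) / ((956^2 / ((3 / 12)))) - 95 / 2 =95097033482317 / 2931230375360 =32.44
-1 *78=-78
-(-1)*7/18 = 7/18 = 0.39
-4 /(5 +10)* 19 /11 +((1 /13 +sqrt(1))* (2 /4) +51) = 109562 /2145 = 51.08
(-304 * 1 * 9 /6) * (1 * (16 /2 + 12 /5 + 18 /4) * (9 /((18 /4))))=-67944 /5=-13588.80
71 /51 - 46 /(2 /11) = -12832 /51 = -251.61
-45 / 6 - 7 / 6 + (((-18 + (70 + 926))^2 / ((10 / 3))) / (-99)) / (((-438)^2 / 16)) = -7833022 / 879285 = -8.91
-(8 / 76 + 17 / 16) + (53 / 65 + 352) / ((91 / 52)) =27725003 / 138320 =200.44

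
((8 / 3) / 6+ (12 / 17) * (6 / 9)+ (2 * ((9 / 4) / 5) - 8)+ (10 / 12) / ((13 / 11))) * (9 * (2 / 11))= -108994 / 12155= -8.97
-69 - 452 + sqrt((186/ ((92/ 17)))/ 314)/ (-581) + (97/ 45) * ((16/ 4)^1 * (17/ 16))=-92131/ 180 - sqrt(5708991)/ 4195982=-511.84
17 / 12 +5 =77 / 12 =6.42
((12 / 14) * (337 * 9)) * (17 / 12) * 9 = 464049 / 14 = 33146.36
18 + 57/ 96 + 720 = 23635/ 32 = 738.59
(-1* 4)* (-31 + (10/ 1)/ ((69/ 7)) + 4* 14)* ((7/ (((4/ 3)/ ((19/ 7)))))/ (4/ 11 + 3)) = -375155/ 851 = -440.84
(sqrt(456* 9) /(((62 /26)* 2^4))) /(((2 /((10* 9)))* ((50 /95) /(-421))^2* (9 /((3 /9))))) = 831792013* sqrt(114) /4960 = 1790546.05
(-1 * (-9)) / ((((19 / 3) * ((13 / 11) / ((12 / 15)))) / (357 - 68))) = 343332 / 1235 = 278.00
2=2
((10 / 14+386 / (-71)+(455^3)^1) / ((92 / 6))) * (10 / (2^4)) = 175558485105 / 45724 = 3839525.96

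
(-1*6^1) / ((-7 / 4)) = 3.43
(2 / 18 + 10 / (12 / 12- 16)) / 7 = -5 / 63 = -0.08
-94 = -94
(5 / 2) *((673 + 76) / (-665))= -2.82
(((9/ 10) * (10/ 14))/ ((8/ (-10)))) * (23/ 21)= -345/ 392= -0.88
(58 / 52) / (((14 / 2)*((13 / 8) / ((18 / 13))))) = 2088 / 15379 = 0.14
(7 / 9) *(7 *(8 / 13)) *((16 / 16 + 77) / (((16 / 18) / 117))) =34398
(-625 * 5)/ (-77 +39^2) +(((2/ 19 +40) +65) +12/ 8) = 150813/ 1444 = 104.44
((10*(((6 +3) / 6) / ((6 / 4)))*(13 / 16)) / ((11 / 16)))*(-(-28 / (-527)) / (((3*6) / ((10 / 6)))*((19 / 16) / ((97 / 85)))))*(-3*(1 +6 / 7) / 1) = 5245760 / 16851879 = 0.31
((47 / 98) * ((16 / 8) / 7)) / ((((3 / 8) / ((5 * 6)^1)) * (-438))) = -1880 / 75117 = -0.03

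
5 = 5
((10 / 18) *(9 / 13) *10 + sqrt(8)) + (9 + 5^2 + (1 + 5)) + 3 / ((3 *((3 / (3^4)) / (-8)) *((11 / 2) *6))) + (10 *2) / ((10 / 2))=2 *sqrt(2) + 5906 / 143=44.13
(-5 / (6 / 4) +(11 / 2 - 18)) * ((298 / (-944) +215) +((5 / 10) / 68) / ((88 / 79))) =-14401604515 / 4236672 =-3399.27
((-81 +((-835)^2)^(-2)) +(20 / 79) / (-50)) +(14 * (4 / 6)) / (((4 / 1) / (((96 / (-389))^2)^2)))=-71225771131101179221771386 / 879369500054740899199375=-81.00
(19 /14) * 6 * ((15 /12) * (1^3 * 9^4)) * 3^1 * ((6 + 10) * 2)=6411034.29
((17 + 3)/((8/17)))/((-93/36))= -16.45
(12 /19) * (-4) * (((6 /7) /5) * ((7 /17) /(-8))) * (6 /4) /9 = 6 /1615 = 0.00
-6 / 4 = -3 / 2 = -1.50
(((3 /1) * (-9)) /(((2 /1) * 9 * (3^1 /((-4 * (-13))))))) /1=-26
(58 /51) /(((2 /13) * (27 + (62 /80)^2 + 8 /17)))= 0.26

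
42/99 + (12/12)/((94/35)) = 2471/3102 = 0.80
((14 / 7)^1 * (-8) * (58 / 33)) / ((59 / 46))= -42688 / 1947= -21.93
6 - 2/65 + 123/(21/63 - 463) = 514559/90220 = 5.70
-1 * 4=-4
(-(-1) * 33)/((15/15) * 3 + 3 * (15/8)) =88/23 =3.83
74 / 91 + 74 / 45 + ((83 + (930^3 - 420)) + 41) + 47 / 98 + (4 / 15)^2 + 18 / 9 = 230568850637239 / 286650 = 804356709.01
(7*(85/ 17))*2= 70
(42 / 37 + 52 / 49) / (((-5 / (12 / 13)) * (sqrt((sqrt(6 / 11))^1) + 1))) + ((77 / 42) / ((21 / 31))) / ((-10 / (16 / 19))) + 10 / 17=0.14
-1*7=-7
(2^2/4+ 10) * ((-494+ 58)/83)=-4796/83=-57.78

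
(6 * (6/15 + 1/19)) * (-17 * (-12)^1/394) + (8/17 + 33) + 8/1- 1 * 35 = 2506022/318155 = 7.88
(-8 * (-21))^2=28224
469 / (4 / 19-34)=-8911 / 642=-13.88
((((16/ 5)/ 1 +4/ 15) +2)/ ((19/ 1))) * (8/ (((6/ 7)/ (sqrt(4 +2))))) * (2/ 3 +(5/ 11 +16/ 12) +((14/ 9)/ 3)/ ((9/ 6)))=18.42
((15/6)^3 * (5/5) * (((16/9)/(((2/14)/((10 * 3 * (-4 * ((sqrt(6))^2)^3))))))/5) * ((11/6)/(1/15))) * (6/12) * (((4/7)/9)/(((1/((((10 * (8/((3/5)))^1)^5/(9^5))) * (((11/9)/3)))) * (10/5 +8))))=-9912320000000000000/387420489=-25585430511.39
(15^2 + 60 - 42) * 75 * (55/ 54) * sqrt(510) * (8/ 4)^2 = 74250 * sqrt(510) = 1676801.08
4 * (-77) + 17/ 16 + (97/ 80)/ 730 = -17925053/ 58400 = -306.94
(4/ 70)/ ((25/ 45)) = 18/ 175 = 0.10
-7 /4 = -1.75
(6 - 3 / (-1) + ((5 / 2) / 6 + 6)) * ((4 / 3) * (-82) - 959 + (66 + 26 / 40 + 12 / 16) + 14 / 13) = -1803491 / 117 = -15414.45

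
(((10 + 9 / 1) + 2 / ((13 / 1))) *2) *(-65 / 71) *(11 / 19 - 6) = 256470 / 1349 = 190.12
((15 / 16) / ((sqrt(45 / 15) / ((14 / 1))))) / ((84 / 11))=55 * sqrt(3) / 96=0.99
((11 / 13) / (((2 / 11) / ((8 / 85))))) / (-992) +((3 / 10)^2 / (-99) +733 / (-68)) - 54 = -976388607 / 15072200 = -64.78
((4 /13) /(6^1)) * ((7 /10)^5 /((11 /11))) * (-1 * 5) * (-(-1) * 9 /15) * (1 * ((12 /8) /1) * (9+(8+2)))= -957999 /1300000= -0.74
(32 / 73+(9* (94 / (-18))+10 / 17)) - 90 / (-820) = -4667177 / 101762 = -45.86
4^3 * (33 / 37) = 2112 / 37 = 57.08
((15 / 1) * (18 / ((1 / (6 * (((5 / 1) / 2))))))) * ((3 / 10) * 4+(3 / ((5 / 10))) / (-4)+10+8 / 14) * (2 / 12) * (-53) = -5144445 / 14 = -367460.36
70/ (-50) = -7/ 5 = -1.40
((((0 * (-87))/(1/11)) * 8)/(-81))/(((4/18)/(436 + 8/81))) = 0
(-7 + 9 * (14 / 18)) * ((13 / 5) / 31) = 0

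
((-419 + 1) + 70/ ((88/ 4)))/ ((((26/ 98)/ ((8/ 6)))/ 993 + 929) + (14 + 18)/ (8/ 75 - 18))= -6019260156/ 13454398669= -0.45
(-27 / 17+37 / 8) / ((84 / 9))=177 / 544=0.33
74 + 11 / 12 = 899 / 12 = 74.92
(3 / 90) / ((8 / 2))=1 / 120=0.01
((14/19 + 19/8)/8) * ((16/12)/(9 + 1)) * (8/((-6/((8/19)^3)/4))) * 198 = -2663936/651605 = -4.09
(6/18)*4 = 4/3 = 1.33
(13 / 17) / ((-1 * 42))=-13 / 714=-0.02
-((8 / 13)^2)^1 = -64 / 169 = -0.38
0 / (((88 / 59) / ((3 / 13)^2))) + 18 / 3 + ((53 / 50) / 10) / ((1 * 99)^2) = 29403053 / 4900500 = 6.00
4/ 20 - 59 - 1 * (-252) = 966/ 5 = 193.20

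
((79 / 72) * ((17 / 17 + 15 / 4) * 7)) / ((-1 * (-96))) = 10507 / 27648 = 0.38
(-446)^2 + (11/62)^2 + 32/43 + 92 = 32894558547/165292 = 199008.78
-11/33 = -1/3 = -0.33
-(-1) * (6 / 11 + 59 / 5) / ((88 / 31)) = 21049 / 4840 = 4.35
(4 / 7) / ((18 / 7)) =2 / 9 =0.22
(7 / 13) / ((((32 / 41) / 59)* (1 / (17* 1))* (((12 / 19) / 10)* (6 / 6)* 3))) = 27346795 / 7488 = 3652.08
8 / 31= 0.26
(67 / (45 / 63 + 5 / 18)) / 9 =938 / 125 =7.50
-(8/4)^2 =-4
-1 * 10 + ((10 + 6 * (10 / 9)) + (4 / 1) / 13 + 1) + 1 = 350 / 39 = 8.97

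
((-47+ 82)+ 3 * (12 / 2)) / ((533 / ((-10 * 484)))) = -256520 / 533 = -481.28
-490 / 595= -14 / 17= -0.82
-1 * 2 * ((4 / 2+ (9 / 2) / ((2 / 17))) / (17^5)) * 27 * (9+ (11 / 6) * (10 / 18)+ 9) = -165347 / 5679428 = -0.03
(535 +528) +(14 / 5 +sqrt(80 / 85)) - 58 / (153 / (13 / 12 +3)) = 4 *sqrt(17) / 17 +4884917 / 4590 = 1065.22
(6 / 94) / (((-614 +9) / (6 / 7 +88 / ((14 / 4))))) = -78 / 28435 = -0.00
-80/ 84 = -20/ 21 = -0.95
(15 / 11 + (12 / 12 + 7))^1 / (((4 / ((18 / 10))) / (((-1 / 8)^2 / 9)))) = 103 / 14080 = 0.01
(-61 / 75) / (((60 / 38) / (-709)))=821731 / 2250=365.21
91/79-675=-673.85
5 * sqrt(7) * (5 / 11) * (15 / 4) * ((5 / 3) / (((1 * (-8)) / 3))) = -14.09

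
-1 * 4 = -4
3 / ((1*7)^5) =3 / 16807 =0.00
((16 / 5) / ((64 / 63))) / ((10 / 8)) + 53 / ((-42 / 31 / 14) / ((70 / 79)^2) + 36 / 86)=8776036493 / 48227775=181.97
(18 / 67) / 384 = 3 / 4288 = 0.00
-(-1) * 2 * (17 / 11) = 34 / 11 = 3.09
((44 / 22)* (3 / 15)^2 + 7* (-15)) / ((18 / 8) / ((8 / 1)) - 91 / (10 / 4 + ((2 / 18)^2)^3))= 31862189536 / 10968562575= 2.90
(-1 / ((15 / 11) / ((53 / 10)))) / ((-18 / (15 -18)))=-583 / 900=-0.65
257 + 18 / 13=3359 / 13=258.38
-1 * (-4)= 4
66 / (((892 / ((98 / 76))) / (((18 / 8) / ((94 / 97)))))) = 1411641 / 6372448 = 0.22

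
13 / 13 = 1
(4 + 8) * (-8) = -96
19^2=361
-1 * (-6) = 6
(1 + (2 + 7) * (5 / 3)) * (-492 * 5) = -39360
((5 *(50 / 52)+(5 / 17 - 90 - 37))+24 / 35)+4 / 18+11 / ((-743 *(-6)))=-6257965592 / 51723945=-120.99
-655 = -655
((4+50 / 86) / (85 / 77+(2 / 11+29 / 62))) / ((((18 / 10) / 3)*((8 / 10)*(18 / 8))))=2137450 / 883521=2.42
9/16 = 0.56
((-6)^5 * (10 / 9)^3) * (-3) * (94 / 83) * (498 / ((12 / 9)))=13536000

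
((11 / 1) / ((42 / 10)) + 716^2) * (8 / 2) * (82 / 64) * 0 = 0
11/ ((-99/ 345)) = -115/ 3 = -38.33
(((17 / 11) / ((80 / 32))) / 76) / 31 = 17 / 64790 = 0.00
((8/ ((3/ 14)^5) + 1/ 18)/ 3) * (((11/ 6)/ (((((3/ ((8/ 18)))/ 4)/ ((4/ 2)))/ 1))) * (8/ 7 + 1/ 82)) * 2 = 167354143528/ 5649021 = 29625.34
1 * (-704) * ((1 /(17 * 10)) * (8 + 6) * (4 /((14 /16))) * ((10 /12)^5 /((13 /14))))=-6160000 /53703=-114.70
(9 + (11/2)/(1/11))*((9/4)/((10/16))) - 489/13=13818/65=212.58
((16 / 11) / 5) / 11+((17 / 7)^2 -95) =-2640646 / 29645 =-89.08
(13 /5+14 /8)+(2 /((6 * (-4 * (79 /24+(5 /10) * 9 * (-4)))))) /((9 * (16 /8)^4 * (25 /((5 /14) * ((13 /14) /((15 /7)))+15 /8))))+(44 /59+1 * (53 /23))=1071950507777 /144855950400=7.40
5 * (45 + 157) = 1010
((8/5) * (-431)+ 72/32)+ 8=-679.35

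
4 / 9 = 0.44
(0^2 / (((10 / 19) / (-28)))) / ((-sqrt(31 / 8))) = 0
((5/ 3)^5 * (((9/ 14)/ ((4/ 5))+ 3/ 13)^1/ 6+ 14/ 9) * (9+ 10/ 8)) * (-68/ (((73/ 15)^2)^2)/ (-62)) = 30824552734375/ 69216282311904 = 0.45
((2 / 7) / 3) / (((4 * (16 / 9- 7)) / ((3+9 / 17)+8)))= -42 / 799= -0.05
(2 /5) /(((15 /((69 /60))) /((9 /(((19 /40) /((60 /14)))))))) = 1656 /665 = 2.49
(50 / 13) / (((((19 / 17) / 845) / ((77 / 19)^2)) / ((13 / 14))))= 44347.41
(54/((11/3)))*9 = 1458/11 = 132.55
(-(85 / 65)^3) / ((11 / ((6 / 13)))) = -29478 / 314171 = -0.09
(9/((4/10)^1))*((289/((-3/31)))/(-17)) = 7905/2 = 3952.50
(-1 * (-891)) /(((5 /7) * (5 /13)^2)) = 1054053 /125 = 8432.42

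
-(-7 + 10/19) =123/19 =6.47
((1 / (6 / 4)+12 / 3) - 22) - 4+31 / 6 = -16.17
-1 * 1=-1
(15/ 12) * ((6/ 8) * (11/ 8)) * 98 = 8085/ 64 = 126.33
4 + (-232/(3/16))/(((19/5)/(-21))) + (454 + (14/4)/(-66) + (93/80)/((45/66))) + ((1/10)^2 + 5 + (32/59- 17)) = 53906932649/7398600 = 7286.10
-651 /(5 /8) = -5208 /5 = -1041.60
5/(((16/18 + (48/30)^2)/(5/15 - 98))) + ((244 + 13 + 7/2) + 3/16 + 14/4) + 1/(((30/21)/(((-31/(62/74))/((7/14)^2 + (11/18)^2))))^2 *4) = 219289306833/395798800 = 554.04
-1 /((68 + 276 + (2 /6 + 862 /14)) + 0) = -21 /8524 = -0.00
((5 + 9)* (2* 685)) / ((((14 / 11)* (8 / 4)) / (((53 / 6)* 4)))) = 798710 / 3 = 266236.67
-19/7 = -2.71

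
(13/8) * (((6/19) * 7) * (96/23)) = 6552/437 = 14.99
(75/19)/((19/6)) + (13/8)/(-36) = 124907/103968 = 1.20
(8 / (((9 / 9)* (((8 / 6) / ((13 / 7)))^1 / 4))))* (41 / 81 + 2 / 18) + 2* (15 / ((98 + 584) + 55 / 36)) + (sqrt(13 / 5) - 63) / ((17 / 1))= 23.95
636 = 636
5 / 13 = 0.38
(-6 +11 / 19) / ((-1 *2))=103 / 38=2.71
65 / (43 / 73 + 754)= 949 / 11017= 0.09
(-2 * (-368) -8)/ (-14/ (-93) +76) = 33852/ 3541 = 9.56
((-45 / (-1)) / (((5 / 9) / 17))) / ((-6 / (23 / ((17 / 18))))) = -5589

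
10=10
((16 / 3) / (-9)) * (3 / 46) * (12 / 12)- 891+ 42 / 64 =-890.38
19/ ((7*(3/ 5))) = 95/ 21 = 4.52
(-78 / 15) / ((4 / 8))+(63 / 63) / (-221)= -10.40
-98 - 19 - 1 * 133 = -250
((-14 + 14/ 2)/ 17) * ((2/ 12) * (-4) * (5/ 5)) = 14/ 51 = 0.27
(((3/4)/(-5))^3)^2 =729/64000000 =0.00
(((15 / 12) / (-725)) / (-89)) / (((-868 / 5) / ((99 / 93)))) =-33 / 277798192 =-0.00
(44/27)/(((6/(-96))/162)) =-4224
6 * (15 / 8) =45 / 4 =11.25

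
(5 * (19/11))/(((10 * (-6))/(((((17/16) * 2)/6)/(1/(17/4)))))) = -5491/25344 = -0.22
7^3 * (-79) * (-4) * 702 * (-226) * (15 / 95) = -51587918928 / 19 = -2715153627.79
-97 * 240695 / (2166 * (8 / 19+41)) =-23347415 / 89718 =-260.23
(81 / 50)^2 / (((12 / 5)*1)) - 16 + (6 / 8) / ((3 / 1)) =-29313 / 2000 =-14.66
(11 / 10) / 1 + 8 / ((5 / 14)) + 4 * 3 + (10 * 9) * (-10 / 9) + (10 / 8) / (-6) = -1553 / 24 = -64.71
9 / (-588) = -3 / 196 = -0.02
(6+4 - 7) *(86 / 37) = 258 / 37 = 6.97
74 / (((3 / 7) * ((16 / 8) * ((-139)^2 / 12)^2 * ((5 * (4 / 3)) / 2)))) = 18648 / 1866505205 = 0.00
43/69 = 0.62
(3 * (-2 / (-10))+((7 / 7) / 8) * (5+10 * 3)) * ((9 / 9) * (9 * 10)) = 1791 / 4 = 447.75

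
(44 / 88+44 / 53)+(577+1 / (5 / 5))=61409 / 106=579.33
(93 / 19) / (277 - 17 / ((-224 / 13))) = 20832 / 1183111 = 0.02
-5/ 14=-0.36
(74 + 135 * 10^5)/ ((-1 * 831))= -13500074/ 831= -16245.58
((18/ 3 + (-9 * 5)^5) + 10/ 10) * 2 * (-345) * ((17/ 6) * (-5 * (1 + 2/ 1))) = -5411287060350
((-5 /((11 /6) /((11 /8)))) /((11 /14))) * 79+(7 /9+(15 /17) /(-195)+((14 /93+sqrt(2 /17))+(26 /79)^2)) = -3183292914037 /8465904018+sqrt(34) /17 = -375.67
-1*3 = -3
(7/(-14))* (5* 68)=-170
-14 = -14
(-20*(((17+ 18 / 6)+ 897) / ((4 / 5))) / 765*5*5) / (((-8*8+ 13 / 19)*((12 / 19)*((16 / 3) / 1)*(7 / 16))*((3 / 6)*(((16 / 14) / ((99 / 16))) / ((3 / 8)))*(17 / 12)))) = 1365527625 / 59335168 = 23.01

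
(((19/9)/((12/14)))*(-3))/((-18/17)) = 2261/324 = 6.98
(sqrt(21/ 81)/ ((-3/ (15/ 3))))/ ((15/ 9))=-sqrt(21)/ 9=-0.51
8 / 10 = 4 / 5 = 0.80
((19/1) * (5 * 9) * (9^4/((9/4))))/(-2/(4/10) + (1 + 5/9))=-22438620/31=-723826.45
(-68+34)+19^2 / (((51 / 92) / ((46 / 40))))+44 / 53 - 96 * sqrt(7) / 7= 9673067 / 13515 - 96 * sqrt(7) / 7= 679.44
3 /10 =0.30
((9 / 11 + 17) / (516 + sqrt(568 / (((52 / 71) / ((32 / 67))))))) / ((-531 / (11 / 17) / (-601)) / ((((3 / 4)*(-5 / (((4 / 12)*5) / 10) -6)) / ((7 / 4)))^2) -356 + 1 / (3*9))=-612611829648 / 6306158936697481 + 774222624*sqrt(871) / 6306158936697481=-0.00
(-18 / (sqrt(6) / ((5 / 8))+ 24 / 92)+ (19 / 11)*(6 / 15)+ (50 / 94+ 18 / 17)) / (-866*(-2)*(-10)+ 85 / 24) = -46013163024 / 307791770300575+ 152352*sqrt(6) / 1400804507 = 0.00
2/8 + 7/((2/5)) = 71/4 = 17.75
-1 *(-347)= 347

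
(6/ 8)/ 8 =3/ 32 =0.09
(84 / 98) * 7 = 6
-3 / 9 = -0.33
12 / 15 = 4 / 5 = 0.80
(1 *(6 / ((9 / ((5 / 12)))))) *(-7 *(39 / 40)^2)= -1183 / 640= -1.85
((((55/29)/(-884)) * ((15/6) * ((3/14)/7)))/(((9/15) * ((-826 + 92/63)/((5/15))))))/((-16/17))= -4125/35093886464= -0.00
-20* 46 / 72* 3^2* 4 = -460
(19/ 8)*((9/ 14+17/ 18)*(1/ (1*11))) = 475/ 1386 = 0.34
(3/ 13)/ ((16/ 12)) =9/ 52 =0.17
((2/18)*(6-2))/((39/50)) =200/351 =0.57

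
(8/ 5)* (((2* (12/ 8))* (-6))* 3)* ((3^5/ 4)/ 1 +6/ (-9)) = -25956/ 5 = -5191.20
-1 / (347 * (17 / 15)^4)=-50625 / 28981787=-0.00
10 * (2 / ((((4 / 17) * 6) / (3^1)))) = 85 / 2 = 42.50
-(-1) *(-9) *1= -9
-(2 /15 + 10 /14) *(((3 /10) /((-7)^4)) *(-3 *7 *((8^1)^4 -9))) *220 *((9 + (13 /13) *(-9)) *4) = 0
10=10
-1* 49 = -49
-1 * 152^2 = -23104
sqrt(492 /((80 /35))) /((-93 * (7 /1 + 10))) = -sqrt(861) /3162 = -0.01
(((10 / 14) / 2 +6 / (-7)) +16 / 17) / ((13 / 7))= 105 / 442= 0.24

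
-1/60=-0.02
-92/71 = -1.30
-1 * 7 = -7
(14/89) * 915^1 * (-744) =-9530640/89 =-107085.84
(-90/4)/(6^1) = -15/4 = -3.75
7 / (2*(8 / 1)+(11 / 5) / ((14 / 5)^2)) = 1372 / 3191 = 0.43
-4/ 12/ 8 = -1/ 24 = -0.04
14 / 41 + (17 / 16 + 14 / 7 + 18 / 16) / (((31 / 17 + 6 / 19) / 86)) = 38230475 / 226648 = 168.68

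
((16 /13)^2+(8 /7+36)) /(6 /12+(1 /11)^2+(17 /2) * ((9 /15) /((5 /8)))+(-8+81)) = 276678600 /584512019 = 0.47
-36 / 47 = -0.77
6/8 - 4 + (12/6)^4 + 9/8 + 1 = 119/8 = 14.88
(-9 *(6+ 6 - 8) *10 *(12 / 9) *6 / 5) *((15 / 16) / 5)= -108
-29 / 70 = -0.41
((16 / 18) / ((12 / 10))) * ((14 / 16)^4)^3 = 69206436005 / 463856467968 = 0.15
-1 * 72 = -72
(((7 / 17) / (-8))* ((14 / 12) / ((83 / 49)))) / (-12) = 2401 / 812736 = 0.00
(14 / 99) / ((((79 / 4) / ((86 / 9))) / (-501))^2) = 46203817856 / 5560731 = 8308.95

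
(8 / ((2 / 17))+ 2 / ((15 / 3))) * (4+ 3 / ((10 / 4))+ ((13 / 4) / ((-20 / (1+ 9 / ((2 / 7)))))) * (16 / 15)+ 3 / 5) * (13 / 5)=741 / 25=29.64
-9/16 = -0.56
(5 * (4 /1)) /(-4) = -5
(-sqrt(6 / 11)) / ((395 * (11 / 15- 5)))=3 * sqrt(66) / 55616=0.00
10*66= 660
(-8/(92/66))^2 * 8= 139392/529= 263.50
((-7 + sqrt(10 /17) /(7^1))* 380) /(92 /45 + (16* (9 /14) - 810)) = 418950 /125633 - 8550* sqrt(170) /2135761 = 3.28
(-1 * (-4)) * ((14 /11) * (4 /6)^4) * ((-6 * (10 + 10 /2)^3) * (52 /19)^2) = -605696000 /3971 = -152529.84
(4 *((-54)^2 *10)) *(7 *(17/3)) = 4626720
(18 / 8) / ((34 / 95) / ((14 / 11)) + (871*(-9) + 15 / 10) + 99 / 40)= -11970 / 41680837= -0.00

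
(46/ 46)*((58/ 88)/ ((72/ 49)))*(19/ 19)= 1421/ 3168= 0.45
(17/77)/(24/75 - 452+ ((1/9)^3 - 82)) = -0.00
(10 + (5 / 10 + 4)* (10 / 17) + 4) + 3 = 334 / 17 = 19.65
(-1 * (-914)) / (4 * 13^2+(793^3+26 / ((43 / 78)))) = 0.00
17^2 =289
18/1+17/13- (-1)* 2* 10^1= 511/13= 39.31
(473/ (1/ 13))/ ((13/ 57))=26961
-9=-9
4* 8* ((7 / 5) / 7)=32 / 5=6.40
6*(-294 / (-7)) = 252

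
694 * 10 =6940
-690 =-690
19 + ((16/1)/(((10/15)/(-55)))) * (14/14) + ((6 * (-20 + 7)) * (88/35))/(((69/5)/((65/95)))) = -4009503/3059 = -1310.72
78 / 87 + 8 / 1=258 / 29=8.90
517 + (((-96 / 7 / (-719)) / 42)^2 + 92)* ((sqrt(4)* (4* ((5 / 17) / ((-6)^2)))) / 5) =10934488241933 / 21100797137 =518.20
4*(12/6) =8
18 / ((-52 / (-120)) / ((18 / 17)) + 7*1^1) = 9720 / 4001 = 2.43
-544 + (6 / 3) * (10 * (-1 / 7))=-3828 / 7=-546.86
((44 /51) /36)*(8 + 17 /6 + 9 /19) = 14179 /52326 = 0.27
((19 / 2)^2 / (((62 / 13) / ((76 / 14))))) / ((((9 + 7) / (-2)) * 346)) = -89167 / 2402624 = -0.04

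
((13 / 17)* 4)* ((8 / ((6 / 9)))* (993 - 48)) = 589680 / 17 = 34687.06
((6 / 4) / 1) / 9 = 1 / 6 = 0.17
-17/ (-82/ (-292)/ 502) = -1245964/ 41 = -30389.37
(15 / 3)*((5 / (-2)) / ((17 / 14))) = -175 / 17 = -10.29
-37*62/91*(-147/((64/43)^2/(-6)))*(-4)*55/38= 7348582395/126464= 58108.10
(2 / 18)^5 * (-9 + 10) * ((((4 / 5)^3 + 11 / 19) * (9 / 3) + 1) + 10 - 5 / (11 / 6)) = 301628 / 1542655125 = 0.00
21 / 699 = 0.03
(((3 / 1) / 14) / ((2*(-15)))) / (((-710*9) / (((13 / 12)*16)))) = 13 / 670950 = 0.00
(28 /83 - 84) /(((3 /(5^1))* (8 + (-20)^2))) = -0.34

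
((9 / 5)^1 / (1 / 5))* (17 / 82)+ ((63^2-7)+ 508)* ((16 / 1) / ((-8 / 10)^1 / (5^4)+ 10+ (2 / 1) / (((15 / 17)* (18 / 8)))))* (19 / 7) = 4701372787791 / 266520254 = 17639.83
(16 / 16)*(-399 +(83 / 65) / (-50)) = -1296833 / 3250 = -399.03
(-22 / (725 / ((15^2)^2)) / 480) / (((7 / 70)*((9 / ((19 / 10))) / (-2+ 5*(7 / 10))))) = -10.13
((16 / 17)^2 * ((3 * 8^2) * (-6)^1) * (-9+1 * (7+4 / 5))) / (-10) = -884736 / 7225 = -122.45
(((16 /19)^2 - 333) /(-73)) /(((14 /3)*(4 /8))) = 359871 /184471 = 1.95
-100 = -100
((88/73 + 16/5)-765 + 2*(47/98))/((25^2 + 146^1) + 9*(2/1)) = -13586078/14111265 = -0.96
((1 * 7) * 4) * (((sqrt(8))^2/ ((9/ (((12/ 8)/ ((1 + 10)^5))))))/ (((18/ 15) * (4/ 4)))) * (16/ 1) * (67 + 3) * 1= 313600/ 1449459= 0.22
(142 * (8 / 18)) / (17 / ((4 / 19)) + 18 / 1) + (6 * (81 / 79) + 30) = 130792 / 3555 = 36.79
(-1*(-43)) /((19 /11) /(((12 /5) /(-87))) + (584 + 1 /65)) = 122980 /1491209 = 0.08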